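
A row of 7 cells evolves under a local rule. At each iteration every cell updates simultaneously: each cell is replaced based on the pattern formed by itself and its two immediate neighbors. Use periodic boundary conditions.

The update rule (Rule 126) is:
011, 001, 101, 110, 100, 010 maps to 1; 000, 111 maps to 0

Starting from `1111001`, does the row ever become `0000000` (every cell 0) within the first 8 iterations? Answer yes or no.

yes

iteration 1: 0001111
iteration 2: 1011001
iteration 3: 1111111
iteration 4: 0000000
all cells are 0 at iteration 4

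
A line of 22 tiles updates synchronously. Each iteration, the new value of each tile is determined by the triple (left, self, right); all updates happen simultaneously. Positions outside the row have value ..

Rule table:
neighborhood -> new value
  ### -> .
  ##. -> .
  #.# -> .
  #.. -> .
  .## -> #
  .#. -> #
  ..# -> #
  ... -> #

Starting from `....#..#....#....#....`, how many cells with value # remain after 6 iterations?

iteration 1: #####.##.####.####.###
iteration 2: #.....#..#....#....#..
iteration 3: #.#####.##.####.####.#
iteration 4: #.#.....#..#....#....#
iteration 5: #.#.#####.##.####.####
iteration 6: #.#.#.....#..#....#...
count of #: 6

6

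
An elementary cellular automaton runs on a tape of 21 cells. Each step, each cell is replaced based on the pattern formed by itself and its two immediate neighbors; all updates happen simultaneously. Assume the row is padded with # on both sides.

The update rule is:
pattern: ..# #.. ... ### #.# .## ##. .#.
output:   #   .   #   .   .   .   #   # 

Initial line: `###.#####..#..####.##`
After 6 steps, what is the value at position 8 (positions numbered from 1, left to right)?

step 1: ..#.....#.##.#...#...
step 2: .##.#####..#.#.###.##
step 3: ..#.....#.##.#...#...  (repeats step 1; period 2)
step 6: .##.#####..#.#.###.##
position 8 holds #

#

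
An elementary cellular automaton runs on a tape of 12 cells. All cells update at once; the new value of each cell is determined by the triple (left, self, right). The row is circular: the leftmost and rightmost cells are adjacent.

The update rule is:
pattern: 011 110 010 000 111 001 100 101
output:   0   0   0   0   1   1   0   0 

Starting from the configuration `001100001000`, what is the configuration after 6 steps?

001000001000

010000010000
100000100000
000001000001
000010000010
000100000100
001000001000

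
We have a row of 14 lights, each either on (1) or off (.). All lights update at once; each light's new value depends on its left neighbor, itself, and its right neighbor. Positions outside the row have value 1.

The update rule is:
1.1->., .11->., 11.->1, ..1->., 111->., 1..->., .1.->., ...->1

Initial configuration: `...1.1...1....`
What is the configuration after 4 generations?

...1.....1111.

generation 1: .1.....1...11.
generation 2: ...111...1..1.
generation 3: .1...1.1......
generation 4: ...1.....1111.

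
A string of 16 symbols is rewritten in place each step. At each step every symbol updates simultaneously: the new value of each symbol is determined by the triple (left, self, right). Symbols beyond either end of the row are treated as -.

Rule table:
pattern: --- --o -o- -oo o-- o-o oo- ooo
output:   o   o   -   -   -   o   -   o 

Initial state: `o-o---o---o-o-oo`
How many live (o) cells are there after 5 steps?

6

step 1: -o--oo--oo-o-o--
step 2: o--o---o--o-o--o
step 3: --o--oo--o-o--o-
step 4: oo--o---o-o--o--
step 5: ---o--oo-o--o--o
count of o: 6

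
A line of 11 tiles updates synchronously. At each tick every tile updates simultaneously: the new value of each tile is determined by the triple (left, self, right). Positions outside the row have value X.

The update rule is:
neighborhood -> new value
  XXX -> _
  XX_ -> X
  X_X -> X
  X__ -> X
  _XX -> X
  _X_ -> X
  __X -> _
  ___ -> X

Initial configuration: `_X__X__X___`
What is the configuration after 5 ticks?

_____XXXXX_

tick 1: XXX_XX_XXX_
tick 2: __XXXXXX_XX
tick 3: X_X____XXX_
tick 4: XXXXXX_X_XX
tick 5: _____XXXXX_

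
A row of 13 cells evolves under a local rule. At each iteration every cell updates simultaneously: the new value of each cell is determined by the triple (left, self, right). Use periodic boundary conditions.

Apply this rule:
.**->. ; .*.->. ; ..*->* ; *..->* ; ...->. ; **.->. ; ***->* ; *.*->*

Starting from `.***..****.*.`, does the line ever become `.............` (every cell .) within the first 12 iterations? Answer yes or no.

*.*.**.**.*.*
.*.*..*..*.*.
*.*.**.**.*.*  (repeats iteration 1; period 2)
iteration 12: .*.*..*..*.*.
iteration 12 is .*.*..*..*.*., still not uniform .

no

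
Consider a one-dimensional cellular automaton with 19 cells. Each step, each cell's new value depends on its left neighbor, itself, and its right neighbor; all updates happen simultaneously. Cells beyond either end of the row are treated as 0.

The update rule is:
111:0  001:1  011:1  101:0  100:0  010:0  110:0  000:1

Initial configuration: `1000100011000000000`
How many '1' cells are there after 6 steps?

8

0011001110011111111
1110011000110000000
1000110011100111111
0011100110001100000
1110001100111001111
1000111001100011000
count of 1: 8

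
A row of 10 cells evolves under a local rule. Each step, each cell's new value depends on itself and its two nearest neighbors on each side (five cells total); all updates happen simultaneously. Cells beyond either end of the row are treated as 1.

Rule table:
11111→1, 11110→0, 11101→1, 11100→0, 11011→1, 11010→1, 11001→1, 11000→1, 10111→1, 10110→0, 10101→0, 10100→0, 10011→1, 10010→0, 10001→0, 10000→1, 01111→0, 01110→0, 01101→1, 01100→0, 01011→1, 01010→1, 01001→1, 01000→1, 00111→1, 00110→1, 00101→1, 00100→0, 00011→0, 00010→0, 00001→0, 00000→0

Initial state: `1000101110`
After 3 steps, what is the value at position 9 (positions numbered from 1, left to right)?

0100111011
1011101110
1110111011
position 9 holds 1

1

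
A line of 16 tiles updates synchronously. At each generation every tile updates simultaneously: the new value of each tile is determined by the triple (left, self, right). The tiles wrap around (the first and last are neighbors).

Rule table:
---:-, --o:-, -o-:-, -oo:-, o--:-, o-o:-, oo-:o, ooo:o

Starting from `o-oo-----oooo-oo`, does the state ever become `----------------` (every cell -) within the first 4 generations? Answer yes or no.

o--o------ooo--o
o----------oo---
------------o---
----------------
all cells are - at generation 4

yes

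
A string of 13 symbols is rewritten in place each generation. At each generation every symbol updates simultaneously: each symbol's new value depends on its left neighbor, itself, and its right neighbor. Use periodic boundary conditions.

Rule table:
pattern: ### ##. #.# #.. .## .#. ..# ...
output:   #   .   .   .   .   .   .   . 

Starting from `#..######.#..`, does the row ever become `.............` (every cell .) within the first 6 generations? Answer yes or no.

yes

....####.....
.....##......
.............
all cells are . at generation 3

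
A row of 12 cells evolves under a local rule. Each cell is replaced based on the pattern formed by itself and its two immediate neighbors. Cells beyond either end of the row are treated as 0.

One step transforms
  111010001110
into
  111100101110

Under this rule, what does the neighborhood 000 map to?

1

At position 6 the neighborhood is 000; the next row has 1 there.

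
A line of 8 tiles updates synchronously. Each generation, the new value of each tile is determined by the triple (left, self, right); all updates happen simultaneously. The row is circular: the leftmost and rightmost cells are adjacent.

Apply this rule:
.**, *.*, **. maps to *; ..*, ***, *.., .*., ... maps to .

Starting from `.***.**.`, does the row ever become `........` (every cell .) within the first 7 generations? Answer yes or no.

.*.****.
..**..*.
..**....
..**....  (fixed point — unchanged through generation 7)
generation 7 is ..**...., still not uniform .

no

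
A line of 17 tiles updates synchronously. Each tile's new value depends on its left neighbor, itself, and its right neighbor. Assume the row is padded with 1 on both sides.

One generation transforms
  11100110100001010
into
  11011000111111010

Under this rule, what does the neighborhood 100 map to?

At position 3 the neighborhood is 100; the next row has 1 there.

1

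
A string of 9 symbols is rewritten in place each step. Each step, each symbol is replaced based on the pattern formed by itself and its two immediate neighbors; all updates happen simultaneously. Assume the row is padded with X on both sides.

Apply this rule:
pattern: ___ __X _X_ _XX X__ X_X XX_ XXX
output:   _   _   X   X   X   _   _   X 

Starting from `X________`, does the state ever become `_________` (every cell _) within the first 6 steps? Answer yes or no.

no

_X_______
_XX______
_X_X_____
_X_XX____
_X_X_X___
_X_X_XX__
step 6 is _X_X_XX__, still not uniform _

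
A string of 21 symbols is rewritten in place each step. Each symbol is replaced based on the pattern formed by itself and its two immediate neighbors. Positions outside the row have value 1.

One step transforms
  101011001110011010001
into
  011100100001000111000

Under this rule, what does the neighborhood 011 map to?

0

At position 4 the neighborhood is 011; the next row has 0 there.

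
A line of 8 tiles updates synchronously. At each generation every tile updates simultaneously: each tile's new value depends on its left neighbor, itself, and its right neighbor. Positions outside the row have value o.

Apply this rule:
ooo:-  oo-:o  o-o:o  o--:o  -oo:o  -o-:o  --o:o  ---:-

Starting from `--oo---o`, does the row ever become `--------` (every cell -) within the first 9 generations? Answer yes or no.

ooooo-oo
----ooo-
o--oo-oo
ooooooo-
------oo
o----oo-
oo--oooo
-oooo---
oo--oo-o
generation 9 is oo--oo-o, still not uniform -

no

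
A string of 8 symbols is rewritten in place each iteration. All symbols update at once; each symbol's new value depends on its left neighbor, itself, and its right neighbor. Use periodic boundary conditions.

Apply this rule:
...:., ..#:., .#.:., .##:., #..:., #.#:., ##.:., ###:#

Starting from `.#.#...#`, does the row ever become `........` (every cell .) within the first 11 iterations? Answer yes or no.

yes

........
all cells are . at iteration 1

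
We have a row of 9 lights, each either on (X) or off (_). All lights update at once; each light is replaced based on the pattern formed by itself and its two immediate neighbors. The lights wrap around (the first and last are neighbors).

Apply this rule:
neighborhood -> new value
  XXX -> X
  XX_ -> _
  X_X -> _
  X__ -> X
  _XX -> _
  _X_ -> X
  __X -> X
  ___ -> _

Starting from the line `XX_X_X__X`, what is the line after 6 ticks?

X__X_XXX_
XXXX__X__
_XX_XXXXX
_____XXX_
____X_X_X
X__XX_X_X

X__XX_X_X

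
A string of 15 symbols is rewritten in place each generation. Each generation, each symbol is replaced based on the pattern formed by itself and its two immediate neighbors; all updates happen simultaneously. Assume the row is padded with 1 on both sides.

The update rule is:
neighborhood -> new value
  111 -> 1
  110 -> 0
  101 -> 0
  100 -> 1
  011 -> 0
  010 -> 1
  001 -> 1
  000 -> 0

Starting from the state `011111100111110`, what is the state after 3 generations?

001111011011100
110110000001011
100001000011001

100001000011001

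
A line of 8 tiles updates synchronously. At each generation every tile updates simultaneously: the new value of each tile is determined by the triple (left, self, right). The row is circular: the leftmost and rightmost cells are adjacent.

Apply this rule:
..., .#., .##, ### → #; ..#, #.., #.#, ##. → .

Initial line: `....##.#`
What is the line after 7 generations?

.#..#..#

.##.#..#
.#..#..#
.#..#..#  (fixed point — unchanged through generation 7)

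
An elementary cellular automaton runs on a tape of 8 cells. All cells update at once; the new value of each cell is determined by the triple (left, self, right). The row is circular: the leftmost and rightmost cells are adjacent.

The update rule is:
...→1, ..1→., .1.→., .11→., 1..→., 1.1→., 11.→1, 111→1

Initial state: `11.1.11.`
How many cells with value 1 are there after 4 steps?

3

.1....1.
...11...
11..1.11
11.....1
count of 1: 3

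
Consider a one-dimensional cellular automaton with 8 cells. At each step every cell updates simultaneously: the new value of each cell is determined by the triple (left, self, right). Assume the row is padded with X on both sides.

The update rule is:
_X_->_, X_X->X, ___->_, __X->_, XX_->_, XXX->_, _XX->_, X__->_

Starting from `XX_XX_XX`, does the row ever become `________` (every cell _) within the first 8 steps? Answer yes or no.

__X__X__
________
all cells are _ at step 2

yes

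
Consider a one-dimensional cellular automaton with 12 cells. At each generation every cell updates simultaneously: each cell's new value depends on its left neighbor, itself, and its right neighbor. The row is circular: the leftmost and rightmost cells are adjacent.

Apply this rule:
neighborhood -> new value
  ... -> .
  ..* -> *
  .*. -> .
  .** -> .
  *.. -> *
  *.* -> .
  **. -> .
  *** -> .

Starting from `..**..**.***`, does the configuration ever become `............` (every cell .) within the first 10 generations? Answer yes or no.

yes

**..**......
..**..*....*
**..**.*..*.
..**....**..
.*..*..*..*.
*.**.**.**.*
............
all cells are . at generation 7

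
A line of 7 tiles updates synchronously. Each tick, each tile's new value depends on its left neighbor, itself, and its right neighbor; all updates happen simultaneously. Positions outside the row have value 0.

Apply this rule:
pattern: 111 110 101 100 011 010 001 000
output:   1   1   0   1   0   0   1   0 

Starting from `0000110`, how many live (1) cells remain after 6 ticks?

0001011
0010001
0101010
1000001
0100010
1010101
count of 1: 4

4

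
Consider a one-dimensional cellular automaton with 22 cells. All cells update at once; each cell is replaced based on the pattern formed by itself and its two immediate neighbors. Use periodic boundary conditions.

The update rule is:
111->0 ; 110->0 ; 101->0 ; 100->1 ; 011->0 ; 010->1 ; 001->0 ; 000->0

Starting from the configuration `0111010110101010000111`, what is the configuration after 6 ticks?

0000000000001000100010

0000010000101011000000
0000011000101000100000
0000000100101100110000
0000000110100010001000
0000000000110011001100
0000000000001000100010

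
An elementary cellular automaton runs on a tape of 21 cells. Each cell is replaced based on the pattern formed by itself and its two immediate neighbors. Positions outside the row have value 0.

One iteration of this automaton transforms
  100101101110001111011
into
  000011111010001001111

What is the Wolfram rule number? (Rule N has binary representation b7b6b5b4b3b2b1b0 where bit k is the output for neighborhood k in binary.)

position 9: 111 → 0  (bit 7 = 0)
position 6: 110 → 1  (bit 6 = 1)
position 4: 101 → 1  (bit 5 = 1)
position 1: 100 → 0  (bit 4 = 0)
position 5: 011 → 1  (bit 3 = 1)
position 0: 010 → 0  (bit 2 = 0)
position 2: 001 → 0  (bit 1 = 0)
position 12: 000 → 0  (bit 0 = 0)
bits b7..b0 = 01101000 = 104

104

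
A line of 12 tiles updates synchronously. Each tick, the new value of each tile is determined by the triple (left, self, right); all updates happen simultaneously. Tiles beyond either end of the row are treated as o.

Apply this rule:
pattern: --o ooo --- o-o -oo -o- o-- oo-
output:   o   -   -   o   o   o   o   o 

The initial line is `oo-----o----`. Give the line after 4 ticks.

-oo---ooo--o
oooo-oo-oooo
---oooooo---
o-oo----oo-o

o-oo----oo-o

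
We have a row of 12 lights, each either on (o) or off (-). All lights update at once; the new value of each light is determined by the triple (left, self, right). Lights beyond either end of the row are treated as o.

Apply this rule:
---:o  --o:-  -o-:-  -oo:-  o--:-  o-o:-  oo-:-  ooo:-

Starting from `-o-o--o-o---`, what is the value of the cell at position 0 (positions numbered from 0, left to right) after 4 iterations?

----------o-
-oooooooo---
----------o-  (repeats iteration 1; period 2)
iteration 4: -oooooooo---
position 0 holds -

-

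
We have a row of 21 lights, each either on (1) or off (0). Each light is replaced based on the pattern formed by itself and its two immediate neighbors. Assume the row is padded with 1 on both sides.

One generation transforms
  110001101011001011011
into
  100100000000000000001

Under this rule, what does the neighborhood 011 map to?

0

At position 5 the neighborhood is 011; the next row has 0 there.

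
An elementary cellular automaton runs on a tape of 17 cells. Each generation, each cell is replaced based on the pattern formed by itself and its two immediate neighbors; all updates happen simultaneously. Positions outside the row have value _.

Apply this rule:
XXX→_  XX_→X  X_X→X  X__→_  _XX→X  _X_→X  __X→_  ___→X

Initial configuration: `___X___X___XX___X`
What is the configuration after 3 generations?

XX_X_X_X_X_XX_X_X
XXXXXXXXXXXXXXXXX
X_______________X

X_______________X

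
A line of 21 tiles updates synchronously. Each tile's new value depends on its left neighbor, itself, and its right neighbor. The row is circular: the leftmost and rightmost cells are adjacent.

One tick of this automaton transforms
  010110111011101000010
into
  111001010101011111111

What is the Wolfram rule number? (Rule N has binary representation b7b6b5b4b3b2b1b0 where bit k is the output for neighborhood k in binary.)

position 7: 111 → 1  (bit 7 = 1)
position 4: 110 → 0  (bit 6 = 0)
position 2: 101 → 1  (bit 5 = 1)
position 15: 100 → 1  (bit 4 = 1)
position 3: 011 → 0  (bit 3 = 0)
position 1: 010 → 1  (bit 2 = 1)
position 0: 001 → 1  (bit 1 = 1)
position 16: 000 → 1  (bit 0 = 1)
bits b7..b0 = 10110111 = 183

183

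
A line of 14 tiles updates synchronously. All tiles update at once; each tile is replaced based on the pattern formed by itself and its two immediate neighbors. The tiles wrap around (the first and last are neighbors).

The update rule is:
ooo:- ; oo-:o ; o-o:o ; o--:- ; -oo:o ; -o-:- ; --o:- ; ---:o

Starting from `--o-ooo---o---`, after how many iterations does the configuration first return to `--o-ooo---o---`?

o--oo-o-o---oo
o--ooo-o--o-o-
---o-oo----o-o
-o--ooo-oo--o-
----o-oooo----
ooo--oo--o-ooo
--o--oo---oo--
o----oo-o-oo-o
o-oo-ooo-ooooo
oooooo-ooo----
o----ooo-o-oo-
--oo-o-oo-oooo
--ooo-ooooo--o
--o-ooo---o---

14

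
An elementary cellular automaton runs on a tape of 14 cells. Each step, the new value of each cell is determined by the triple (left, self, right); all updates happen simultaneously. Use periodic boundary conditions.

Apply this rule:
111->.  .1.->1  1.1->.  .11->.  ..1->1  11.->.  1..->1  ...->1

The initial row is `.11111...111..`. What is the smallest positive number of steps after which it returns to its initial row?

2

1.....111...11
.11111...111..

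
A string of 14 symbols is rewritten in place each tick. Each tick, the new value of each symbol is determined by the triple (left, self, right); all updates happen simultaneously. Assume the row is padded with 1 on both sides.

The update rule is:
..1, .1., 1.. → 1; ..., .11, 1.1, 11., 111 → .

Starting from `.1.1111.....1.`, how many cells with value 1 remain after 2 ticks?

6

tick 1: .1.....1...11.
tick 2: .11...111.1...
count of 1: 6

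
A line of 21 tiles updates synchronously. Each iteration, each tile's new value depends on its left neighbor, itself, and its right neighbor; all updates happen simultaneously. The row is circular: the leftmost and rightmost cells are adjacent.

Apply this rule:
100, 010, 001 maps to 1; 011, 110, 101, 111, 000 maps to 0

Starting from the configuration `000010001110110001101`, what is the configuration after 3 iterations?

iteration 1: 100111010000001010001
iteration 2: 011000011000011011010
iteration 3: 100100100100100000011

100100100100100000011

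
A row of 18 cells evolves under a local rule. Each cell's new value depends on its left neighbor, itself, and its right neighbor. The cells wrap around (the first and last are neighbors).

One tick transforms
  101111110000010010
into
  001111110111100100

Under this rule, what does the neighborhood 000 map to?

At position 9 the neighborhood is 000; the next row has 1 there.

1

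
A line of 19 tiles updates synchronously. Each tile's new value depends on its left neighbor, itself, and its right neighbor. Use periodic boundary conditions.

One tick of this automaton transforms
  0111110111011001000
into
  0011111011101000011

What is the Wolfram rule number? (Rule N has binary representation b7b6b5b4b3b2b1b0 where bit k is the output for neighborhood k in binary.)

position 2: 111 → 1  (bit 7 = 1)
position 5: 110 → 1  (bit 6 = 1)
position 6: 101 → 1  (bit 5 = 1)
position 13: 100 → 0  (bit 4 = 0)
position 1: 011 → 0  (bit 3 = 0)
position 15: 010 → 0  (bit 2 = 0)
position 0: 001 → 0  (bit 1 = 0)
position 17: 000 → 1  (bit 0 = 1)
bits b7..b0 = 11100001 = 225

225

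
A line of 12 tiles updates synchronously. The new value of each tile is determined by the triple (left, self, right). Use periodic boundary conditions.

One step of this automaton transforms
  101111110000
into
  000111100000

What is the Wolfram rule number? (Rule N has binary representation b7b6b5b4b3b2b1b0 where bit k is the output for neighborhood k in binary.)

position 3: 111 → 1  (bit 7 = 1)
position 7: 110 → 0  (bit 6 = 0)
position 1: 101 → 0  (bit 5 = 0)
position 8: 100 → 0  (bit 4 = 0)
position 2: 011 → 0  (bit 3 = 0)
position 0: 010 → 0  (bit 2 = 0)
position 11: 001 → 0  (bit 1 = 0)
position 9: 000 → 0  (bit 0 = 0)
bits b7..b0 = 10000000 = 128

128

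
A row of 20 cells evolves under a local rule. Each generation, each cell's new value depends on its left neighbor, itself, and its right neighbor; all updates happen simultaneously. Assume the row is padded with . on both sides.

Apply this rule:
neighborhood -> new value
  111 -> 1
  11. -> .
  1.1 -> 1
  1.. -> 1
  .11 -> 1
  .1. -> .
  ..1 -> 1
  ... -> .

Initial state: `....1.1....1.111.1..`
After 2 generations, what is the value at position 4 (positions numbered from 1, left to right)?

.

...1.1.1..1.111.1.1.
..1.1.1.11.111.1.1.1
position 4 holds .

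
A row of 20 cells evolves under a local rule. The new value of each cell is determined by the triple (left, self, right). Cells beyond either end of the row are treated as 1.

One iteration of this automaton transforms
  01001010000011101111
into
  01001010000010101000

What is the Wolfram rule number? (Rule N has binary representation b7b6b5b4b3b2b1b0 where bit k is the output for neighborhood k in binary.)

position 13: 111 → 0  (bit 7 = 0)
position 14: 110 → 1  (bit 6 = 1)
position 0: 101 → 0  (bit 5 = 0)
position 2: 100 → 0  (bit 4 = 0)
position 12: 011 → 1  (bit 3 = 1)
position 1: 010 → 1  (bit 2 = 1)
position 3: 001 → 0  (bit 1 = 0)
position 8: 000 → 0  (bit 0 = 0)
bits b7..b0 = 01001100 = 76

76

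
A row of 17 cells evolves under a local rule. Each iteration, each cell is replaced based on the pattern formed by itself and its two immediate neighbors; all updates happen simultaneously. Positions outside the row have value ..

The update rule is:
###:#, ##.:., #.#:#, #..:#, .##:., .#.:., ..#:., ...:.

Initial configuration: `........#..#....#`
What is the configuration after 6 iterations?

.........#..#....
..........#..#...
...........#..#..
............#..#.
.............#..#
..............#..

..............#..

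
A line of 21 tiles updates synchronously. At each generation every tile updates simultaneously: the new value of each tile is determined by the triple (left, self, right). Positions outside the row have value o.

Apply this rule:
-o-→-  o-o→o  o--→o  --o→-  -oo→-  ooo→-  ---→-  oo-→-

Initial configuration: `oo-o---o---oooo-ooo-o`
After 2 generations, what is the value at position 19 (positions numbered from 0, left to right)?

-

--o-o---o------o---o-
o--o-o---o------o---o
position 19 holds -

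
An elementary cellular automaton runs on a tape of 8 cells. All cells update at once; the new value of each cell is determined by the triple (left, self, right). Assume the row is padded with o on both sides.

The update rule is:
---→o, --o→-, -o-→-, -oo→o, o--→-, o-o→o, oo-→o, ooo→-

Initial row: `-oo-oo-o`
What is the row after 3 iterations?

oooooooo
--------
-oooooo-

-oooooo-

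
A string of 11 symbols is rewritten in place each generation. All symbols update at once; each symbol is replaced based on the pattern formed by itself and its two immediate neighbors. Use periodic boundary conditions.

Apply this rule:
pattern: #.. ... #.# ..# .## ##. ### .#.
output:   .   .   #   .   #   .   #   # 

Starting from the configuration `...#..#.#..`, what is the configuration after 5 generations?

generation 1: ...#..###..
generation 2: ...#..##...
generation 3: ...#..#....
generation 4: ...#..#....  (fixed point — unchanged through generation 5)

...#..#....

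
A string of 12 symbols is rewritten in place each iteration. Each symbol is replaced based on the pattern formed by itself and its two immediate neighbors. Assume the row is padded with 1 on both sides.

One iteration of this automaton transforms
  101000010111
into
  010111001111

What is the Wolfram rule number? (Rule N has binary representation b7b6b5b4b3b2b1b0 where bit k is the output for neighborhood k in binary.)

position 10: 111 → 1  (bit 7 = 1)
position 0: 110 → 0  (bit 6 = 0)
position 1: 101 → 1  (bit 5 = 1)
position 3: 100 → 1  (bit 4 = 1)
position 9: 011 → 1  (bit 3 = 1)
position 2: 010 → 0  (bit 2 = 0)
position 6: 001 → 0  (bit 1 = 0)
position 4: 000 → 1  (bit 0 = 1)
bits b7..b0 = 10111001 = 185

185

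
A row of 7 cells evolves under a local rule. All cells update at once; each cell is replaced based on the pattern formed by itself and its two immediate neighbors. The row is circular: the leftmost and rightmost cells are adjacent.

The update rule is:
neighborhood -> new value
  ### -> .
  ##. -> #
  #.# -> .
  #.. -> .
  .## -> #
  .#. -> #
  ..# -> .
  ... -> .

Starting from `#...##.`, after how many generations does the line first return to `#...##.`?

#...##.

1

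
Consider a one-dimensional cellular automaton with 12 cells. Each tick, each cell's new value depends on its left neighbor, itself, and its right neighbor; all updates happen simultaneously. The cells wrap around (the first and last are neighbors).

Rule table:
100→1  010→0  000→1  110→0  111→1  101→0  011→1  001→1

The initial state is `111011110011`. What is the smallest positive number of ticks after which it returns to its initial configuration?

110011101111
101111001111
001110111111
111100111110
111011111100
110011111011
101111110011
001111101111
111111001110
111110111100
111100111011
111011110011

12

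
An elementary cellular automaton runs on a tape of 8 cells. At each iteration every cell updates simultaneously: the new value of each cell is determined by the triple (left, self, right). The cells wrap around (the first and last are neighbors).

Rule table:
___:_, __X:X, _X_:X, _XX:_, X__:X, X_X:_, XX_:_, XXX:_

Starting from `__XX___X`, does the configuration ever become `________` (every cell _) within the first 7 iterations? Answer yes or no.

yes

XX__X_XX
__XXX___
_X___X__
XXX_XXX_
________
all cells are _ at iteration 5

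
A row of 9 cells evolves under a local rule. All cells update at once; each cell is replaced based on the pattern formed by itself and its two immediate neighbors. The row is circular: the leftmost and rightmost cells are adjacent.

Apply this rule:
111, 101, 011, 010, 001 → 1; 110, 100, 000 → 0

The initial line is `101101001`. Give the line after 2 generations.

110110110

generation 1: 011011011
generation 2: 110110110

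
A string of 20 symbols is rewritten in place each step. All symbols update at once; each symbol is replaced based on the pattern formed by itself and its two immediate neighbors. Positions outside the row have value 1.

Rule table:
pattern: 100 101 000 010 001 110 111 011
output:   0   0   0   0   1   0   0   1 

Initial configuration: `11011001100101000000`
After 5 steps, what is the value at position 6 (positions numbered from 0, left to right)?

00010011001000000001
00100110010000000011
01001100100000000110
00011001000000001100
00110010000000011001
position 6 holds 1

1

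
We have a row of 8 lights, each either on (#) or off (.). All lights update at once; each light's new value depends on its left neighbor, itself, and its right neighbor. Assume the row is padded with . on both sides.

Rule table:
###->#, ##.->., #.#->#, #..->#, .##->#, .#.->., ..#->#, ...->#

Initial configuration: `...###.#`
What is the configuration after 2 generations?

generation 1: #####.#.
generation 2: ####.#.#

####.#.#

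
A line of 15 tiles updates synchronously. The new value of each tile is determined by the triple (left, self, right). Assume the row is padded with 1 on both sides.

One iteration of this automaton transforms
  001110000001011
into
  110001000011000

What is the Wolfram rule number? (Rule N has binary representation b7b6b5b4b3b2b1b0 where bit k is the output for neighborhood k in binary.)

22

position 3: 111 → 0  (bit 7 = 0)
position 4: 110 → 0  (bit 6 = 0)
position 12: 101 → 0  (bit 5 = 0)
position 0: 100 → 1  (bit 4 = 1)
position 2: 011 → 0  (bit 3 = 0)
position 11: 010 → 1  (bit 2 = 1)
position 1: 001 → 1  (bit 1 = 1)
position 6: 000 → 0  (bit 0 = 0)
bits b7..b0 = 00010110 = 22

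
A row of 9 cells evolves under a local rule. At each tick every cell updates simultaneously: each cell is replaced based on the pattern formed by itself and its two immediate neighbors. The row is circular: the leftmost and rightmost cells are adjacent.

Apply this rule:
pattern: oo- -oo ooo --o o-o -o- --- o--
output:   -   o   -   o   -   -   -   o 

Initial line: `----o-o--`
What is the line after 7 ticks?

------o--

---o---o-
--o-o-o-o
oo-------
o-o-----o
---o---oo
o-o-o-oo-
------o--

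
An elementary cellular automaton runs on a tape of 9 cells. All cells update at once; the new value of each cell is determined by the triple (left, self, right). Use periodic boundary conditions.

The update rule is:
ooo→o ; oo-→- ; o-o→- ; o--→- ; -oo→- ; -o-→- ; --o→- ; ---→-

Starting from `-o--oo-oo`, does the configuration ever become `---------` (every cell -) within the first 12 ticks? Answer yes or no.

yes

tick 1: ---------
all cells are - at tick 1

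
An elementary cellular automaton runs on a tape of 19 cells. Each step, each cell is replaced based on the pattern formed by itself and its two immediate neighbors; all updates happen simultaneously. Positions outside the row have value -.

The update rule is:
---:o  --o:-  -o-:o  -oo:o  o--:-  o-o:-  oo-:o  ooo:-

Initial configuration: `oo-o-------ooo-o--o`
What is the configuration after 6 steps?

oo-o-o-o-o-o-o-o--o

oo-o-ooooo-o-o-o--o
oo-o-o---o-o-o-o--o
oo-o-o-o-o-o-o-o--o
oo-o-o-o-o-o-o-o--o  (fixed point — unchanged through step 6)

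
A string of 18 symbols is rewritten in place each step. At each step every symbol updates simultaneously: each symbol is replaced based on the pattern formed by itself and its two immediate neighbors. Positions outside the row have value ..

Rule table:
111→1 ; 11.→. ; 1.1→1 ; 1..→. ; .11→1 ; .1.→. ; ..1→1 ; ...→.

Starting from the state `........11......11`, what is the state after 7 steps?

.11......11.......

step 1: .......11......11.
step 2: ......11......11..
step 3: .....11......11...
step 4: ....11......11....
step 5: ...11......11.....
step 6: ..11......11......
step 7: .11......11.......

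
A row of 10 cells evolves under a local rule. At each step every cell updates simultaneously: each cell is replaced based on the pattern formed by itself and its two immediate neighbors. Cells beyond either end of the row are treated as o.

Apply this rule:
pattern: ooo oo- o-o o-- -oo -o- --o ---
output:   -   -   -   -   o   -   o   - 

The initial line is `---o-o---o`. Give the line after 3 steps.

--o-----oo
-o-----oo-
------oo--

------oo--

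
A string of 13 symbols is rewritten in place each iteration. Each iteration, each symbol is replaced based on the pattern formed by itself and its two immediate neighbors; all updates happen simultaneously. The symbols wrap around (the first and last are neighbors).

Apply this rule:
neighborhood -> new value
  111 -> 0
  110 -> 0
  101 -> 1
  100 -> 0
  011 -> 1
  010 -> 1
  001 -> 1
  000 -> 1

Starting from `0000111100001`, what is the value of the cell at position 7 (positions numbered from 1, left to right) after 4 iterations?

0

0111100001111
1100001111000
1001111000011
0011000011110
position 7 holds 0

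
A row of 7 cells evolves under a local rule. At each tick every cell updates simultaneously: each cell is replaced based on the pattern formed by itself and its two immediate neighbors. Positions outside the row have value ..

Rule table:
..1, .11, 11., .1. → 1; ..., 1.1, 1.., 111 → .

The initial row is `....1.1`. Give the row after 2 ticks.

..111.1

...11.1
..111.1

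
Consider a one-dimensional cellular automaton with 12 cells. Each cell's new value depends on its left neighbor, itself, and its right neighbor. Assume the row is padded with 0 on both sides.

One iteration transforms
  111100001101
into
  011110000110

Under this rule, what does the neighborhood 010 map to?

0

At position 11 the neighborhood is 010; the next row has 0 there.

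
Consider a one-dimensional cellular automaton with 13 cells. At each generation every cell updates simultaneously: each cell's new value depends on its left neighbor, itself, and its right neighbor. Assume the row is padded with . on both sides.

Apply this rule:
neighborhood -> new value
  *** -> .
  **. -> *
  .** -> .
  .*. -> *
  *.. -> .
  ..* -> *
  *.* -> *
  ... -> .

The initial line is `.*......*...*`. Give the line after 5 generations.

generation 1: **.....**..**
generation 2: .*....*.*.*.*
generation 3: **...********
generation 4: .*..*.......*
generation 5: **.**......**

**.**......**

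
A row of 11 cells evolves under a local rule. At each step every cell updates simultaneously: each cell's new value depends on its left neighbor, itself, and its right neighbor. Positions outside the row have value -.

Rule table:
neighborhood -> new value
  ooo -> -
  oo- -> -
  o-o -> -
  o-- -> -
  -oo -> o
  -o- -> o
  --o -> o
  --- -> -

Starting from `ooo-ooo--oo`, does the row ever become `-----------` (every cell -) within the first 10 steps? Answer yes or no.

no

o---o---oo-
o--oo--oo--
o-oo--oo---
o-o--oo----
o-o-oo-----
o-o-o------
o-o-o------  (fixed point — unchanged through step 10)
step 10 is o-o-o------, still not uniform -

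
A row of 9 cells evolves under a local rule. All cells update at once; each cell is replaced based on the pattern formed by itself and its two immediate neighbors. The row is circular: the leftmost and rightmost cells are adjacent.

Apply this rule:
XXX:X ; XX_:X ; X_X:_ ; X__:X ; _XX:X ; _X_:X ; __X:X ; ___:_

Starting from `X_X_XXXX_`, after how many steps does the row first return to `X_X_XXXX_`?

X_X_XXXX_

1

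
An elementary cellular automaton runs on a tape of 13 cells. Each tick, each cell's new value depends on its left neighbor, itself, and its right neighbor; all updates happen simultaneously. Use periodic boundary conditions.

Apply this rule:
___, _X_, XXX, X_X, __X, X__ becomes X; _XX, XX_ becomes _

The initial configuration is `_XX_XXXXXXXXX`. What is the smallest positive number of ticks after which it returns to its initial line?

14

X__X_XXXXXXX_
XXXXX_XXXXX_X
XXXX_X_XXX_X_
_XX_XXX_X_XXX
X__X_X_XXX_X_
XXXXXXX_X_XXX
XXXXXX_XXX_XX
XXXXX_X_X_X_X
XXXX_XXXXXXX_
_XX_X_XXXXX_X
X__XXX_XXX_XX
_XX_X_X_X_X_X
X__XXXXXXXXXX
_XX_XXXXXXXXX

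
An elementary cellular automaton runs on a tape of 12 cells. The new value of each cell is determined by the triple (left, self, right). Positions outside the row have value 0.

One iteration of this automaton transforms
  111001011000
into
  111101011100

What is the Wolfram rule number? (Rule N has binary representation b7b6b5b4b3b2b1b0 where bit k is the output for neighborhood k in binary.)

position 1: 111 → 1  (bit 7 = 1)
position 2: 110 → 1  (bit 6 = 1)
position 6: 101 → 0  (bit 5 = 0)
position 3: 100 → 1  (bit 4 = 1)
position 0: 011 → 1  (bit 3 = 1)
position 5: 010 → 1  (bit 2 = 1)
position 4: 001 → 0  (bit 1 = 0)
position 10: 000 → 0  (bit 0 = 0)
bits b7..b0 = 11011100 = 220

220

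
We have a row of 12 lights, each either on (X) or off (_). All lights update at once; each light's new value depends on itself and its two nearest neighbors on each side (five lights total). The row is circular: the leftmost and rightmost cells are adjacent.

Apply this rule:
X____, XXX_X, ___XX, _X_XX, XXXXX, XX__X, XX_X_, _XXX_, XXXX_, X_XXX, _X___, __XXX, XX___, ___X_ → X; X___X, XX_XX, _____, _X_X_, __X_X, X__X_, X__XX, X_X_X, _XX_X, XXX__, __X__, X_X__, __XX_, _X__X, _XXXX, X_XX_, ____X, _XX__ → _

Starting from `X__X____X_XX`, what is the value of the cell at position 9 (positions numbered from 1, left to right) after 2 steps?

X

_X__XX_X_XXX
X_____X_XXXX
position 9 holds X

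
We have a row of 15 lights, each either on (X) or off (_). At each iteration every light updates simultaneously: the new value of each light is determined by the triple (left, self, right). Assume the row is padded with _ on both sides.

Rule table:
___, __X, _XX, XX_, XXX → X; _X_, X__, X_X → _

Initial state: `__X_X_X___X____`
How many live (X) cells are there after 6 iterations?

XX______XX__XXX
XX_XXXXXXX_XXXX
XX_XXXXXXX_XXXX  (fixed point — unchanged through iteration 6)
count of X: 13

13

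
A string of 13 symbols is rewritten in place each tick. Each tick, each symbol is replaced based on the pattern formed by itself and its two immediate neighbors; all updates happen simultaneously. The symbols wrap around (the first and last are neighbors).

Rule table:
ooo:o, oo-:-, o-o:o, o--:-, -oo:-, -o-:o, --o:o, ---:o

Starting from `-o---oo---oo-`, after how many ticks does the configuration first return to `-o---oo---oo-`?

tick 1: oo-oo---oo---
tick 2: --o---oo---oo
tick 3: -oo-oo---oo--
tick 4: o--o---oo---o
tick 5: --oo-oo---oo-
tick 6: oo--o---oo---
tick 7: ---oo-oo---oo
tick 8: -oo--o---oo--
tick 9: o---oo-oo---o
tick 10: --oo--o---oo-
tick 11: oo---oo-oo---
tick 12: ---oo--o---oo
tick 13: -oo---oo-oo--
tick 14: o---oo--o---o
tick 15: --oo---oo-oo-
tick 16: oo---oo--o---
tick 17: ---oo---oo-oo
tick 18: -oo---oo--o--
tick 19: o---oo---oo-o
tick 20: --oo---oo--o-
tick 21: oo---oo---oo-
tick 22: ---oo---oo--o
tick 23: -oo---oo---oo
tick 24: o---oo---oo--
tick 25: o-oo---oo---o
tick 26: -o---oo---oo-

26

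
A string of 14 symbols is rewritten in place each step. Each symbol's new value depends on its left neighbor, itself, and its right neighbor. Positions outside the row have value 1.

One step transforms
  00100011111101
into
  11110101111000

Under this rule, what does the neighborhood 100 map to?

At position 0 the neighborhood is 100; the next row has 1 there.

1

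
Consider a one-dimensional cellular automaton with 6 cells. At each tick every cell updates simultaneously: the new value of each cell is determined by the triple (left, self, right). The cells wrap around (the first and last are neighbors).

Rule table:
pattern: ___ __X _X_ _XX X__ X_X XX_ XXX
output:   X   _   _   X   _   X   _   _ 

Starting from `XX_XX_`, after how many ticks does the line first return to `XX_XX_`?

3

tick 1: X_XX_X
tick 2: _XX_XX
tick 3: XX_XX_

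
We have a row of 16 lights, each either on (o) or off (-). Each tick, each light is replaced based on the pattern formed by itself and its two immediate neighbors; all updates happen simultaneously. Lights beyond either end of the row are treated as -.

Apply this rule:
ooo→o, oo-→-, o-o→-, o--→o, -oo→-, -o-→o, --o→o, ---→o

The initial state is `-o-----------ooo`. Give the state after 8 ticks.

-ooo--o--o-ooooo

ooooooooooooo-o-
-ooooooooooo--oo
o-ooooooooo-oo--
o--ooooooo----oo
ooo-ooooo-oooo--
-o---ooo---oo-oo
ooooo-o-ooo-----
-ooo--o--o-ooooo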